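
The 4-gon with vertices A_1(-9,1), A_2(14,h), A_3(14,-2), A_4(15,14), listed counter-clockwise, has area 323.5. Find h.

The doubled signed area Σ (x_i y_{i+1} − x_{i+1} y_i) is linear in h.
With h=0 it equals 325; the coefficient of h is -23 (from the two edges through A_2).
So -23·h + 325 = 2·323.5 = 647 ⇒ h = -14.

-14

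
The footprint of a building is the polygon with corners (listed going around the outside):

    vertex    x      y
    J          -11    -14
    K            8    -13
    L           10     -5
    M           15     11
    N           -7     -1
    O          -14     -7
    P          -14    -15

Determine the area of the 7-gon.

385

Σ = (255) + (90) + (185) + (62) + (35) + (112) + (31) = 770
Area = |Σ|/2 = 385.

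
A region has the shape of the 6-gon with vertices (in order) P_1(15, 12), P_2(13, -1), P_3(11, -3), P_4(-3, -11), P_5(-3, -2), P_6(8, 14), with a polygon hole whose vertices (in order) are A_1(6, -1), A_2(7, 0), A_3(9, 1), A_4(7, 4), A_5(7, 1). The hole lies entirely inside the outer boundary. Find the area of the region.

243.5

Outer boundary:
Apply the shoelace (surveyor's) formula: 2A = Σ (x_i·y_{i+1} − x_{i+1}·y_i), indices taken mod 6.
P_1→P_2: (15)(-1) − (13)(12) = -171
P_2→P_3: (13)(-3) − (11)(-1) = -28
P_3→P_4: (11)(-11) − (-3)(-3) = -130
P_4→P_5: (-3)(-2) − (-3)(-11) = -27
P_5→P_6: (-3)(14) − (8)(-2) = -26
P_6→P_1: (8)(12) − (15)(14) = -114
Σ = -496
Area = |Σ|/2 = 248.
Hole:
Apply the shoelace (surveyor's) formula: 2A = Σ (x_i·y_{i+1} − x_{i+1}·y_i), indices taken mod 5.
Σ = (7) + (7) + (29) + (-21) + (-13) = 9
Area = |Σ|/2 = 4.5.
Net area = 248 − 4.5 = 243.5.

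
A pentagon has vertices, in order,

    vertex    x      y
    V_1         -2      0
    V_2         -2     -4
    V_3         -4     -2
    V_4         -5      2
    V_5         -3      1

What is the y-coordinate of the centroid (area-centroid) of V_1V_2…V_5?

-15/19

Apply the shoelace formula. First the cross-terms c_i = x_i·y_{i+1} − x_{i+1}·y_i:
  8, -12, -18, 1, 2  ⇒  2A = -19, A = -9.5.
Then Σ (y_i + y_{i+1})·c_i = 45, so ȳ = 45 / (6·(-9.5)) = -15/19.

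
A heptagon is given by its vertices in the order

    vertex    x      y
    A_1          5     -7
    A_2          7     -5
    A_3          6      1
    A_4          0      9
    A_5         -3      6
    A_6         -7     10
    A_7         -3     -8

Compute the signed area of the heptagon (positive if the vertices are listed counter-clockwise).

Apply the shoelace formula: 2A = Σ (x_i·y_{i+1} − x_{i+1}·y_i), indices taken mod 7.
Σ = (24) + (37) + (54) + (27) + (12) + (86) + (61) = 301
Signed area = Σ/2 = 150.5 (positive ⇒ counter-clockwise traversal).

150.5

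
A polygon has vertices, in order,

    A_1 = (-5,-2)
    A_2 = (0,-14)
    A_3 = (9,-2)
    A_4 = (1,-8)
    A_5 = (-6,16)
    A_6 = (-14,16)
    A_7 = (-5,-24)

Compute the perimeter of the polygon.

|A_1A_2| = √((5)² + (-12)²) = √169 = 13
|A_2A_3| = √((9)² + (12)²) = √225 = 15
|A_3A_4| = √((-8)² + (-6)²) = √100 = 10
|A_4A_5| = √((-7)² + (24)²) = √625 = 25
|A_5A_6| = √((-8)² + (0)²) = √64 = 8
|A_6A_7| = √((9)² + (-40)²) = √1681 = 41
|A_7A_1| = √((0)² + (22)²) = √484 = 22
Perimeter = 13 + 15 + 10 + 25 + 8 + 41 + 22 = 134.

134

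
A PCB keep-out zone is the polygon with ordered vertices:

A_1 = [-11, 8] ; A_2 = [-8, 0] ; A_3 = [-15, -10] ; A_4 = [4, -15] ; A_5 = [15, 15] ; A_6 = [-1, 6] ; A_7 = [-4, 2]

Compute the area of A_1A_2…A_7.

405.5

Apply the shoelace formula: 2A = Σ (x_i·y_{i+1} − x_{i+1}·y_i), indices taken mod 7.
Cross-terms: 64, 80, 265, 285, 105, 22, -10  ⇒  Σ = 811
Area = |Σ|/2 = 405.5.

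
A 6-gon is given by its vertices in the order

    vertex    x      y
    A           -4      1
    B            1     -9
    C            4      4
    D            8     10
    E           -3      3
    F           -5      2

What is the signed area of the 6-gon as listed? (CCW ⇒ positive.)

Apply the surveyor's formula: 2A = Σ (x_i·y_{i+1} − x_{i+1}·y_i), indices taken mod 6.
A→B: (-4)(-9) − (1)(1) = 35
B→C: (1)(4) − (4)(-9) = 40
C→D: (4)(10) − (8)(4) = 8
D→E: (8)(3) − (-3)(10) = 54
E→F: (-3)(2) − (-5)(3) = 9
F→A: (-5)(1) − (-4)(2) = 3
Σ = 149
Signed area = Σ/2 = 74.5 (positive ⇒ counter-clockwise traversal).

74.5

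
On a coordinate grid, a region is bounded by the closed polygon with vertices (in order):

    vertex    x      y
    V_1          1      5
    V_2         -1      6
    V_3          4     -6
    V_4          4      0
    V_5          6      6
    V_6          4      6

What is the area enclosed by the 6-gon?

33.5

Apply the shoelace (surveyor's) formula: 2A = Σ (x_i·y_{i+1} − x_{i+1}·y_i), indices taken mod 6.
Σ = (11) + (-18) + (24) + (24) + (12) + (14) = 67
Area = |Σ|/2 = 33.5.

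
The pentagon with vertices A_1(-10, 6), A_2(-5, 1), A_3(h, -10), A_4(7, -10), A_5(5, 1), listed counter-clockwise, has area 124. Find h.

The doubled signed area Σ (x_i y_{i+1} − x_{i+1} y_i) is linear in h.
With h=0 it equals 237; the coefficient of h is -11 (from the two edges through A_3).
So -11·h + 237 = 2·124 = 248 ⇒ h = -1.

-1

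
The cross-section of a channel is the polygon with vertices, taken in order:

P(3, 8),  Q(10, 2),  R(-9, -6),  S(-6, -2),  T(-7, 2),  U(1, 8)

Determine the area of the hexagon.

117

Cross-terms: -74, -42, -18, -26, -58, -16  ⇒  Σ = -234
Area = |Σ|/2 = 117.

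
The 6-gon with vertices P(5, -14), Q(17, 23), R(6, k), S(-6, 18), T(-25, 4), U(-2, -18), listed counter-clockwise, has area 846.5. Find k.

The doubled signed area Σ (x_i y_{i+1} − x_{i+1} y_i) is linear in k.
With k=0 it equals 1325; the coefficient of k is 23 (from the two edges through R).
So 23·k + 1325 = 2·846.5 = 1693 ⇒ k = 16.

16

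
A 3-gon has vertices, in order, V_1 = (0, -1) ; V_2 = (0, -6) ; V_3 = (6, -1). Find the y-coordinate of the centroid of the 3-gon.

Apply Gauss's area formula. First the cross-terms c_i = x_i·y_{i+1} − x_{i+1}·y_i:
  0, 36, -6  ⇒  2A = 30, A = 15.
Then Σ (y_i + y_{i+1})·c_i = -240, so ȳ = -240 / (6·15) = -8/3.

-8/3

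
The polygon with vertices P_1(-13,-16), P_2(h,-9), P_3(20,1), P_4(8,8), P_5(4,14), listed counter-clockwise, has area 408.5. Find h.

Write out the shoelace sum; only the two edges meeting at P_2 involve h:
2·Area = [((-13)·(-9) − h·(-16)) + (h·1 − 20·(-9))] + 350
       = 17·h + 647 = 817
⇒ h = 10.

10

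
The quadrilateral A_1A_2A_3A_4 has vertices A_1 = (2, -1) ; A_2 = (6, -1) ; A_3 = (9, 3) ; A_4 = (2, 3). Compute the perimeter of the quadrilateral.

|A_1A_2| = √((4)² + (0)²) = √16 = 4
|A_2A_3| = √((3)² + (4)²) = √25 = 5
|A_3A_4| = √((-7)² + (0)²) = √49 = 7
|A_4A_1| = √((0)² + (-4)²) = √16 = 4
Perimeter = 4 + 5 + 7 + 4 = 20.

20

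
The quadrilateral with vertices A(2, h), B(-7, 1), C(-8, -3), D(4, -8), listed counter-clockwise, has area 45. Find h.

-3

The doubled signed area Σ (x_i y_{i+1} − x_{i+1} y_i) is linear in h.
With h=0 it equals 123; the coefficient of h is 11 (from the two edges through A).
So 11·h + 123 = 2·45 = 90 ⇒ h = -3.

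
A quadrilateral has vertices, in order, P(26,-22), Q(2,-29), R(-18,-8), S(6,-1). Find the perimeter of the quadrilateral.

|PQ| = √((-24)² + (-7)²) = √625 = 25
|QR| = √((-20)² + (21)²) = √841 = 29
|RS| = √((24)² + (7)²) = √625 = 25
|SP| = √((20)² + (-21)²) = √841 = 29
Perimeter = 25 + 29 + 25 + 29 = 108.

108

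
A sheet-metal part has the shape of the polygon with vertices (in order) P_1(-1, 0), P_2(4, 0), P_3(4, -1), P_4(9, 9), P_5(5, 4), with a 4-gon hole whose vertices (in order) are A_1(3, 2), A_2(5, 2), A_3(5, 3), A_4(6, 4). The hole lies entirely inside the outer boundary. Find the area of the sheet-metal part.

Outer boundary:
Apply Gauss's area formula: 2A = Σ (x_i·y_{i+1} − x_{i+1}·y_i), indices taken mod 5.
Σ = (0) + (-4) + (45) + (-9) + (4) = 36
Area = |Σ|/2 = 18.
Hole:
Cross-terms: -4, 5, 2, 0  ⇒  Σ = 3
Area = |Σ|/2 = 1.5.
Net area = 18 − 1.5 = 16.5.

16.5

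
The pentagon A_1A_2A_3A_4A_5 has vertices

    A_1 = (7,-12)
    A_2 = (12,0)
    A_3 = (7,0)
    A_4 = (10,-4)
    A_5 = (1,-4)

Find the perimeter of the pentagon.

|A_1A_2| = √((5)² + (12)²) = √169 = 13
|A_2A_3| = √((-5)² + (0)²) = √25 = 5
|A_3A_4| = √((3)² + (-4)²) = √25 = 5
|A_4A_5| = √((-9)² + (0)²) = √81 = 9
|A_5A_1| = √((6)² + (-8)²) = √100 = 10
Perimeter = 13 + 5 + 5 + 9 + 10 = 42.

42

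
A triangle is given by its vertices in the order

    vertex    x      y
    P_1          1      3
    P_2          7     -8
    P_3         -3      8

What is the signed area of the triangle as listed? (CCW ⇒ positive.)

Apply the shoelace (surveyor's) formula: 2A = Σ (x_i·y_{i+1} − x_{i+1}·y_i), indices taken mod 3.
Σ = (-29) + (32) + (-17) = -14
Signed area = Σ/2 = -7 (negative ⇒ clockwise traversal).

-7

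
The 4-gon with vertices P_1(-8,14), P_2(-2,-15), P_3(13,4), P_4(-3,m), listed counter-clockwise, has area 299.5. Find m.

Write out the shoelace sum; only the two edges meeting at P_4 involve m:
2·Area = [(13·m − (-3)·4) + ((-3)·14 − (-8)·m)] + 335
       = 21·m + 305 = 599
⇒ m = 14.

14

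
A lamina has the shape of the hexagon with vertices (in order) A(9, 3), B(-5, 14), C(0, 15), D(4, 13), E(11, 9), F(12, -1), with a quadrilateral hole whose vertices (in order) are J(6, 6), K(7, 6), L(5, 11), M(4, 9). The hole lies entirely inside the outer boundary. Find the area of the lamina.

Outer boundary:
Σ = (141) + (-75) + (-60) + (-107) + (-119) + (45) = -175
Area = |Σ|/2 = 87.5.
Hole:
Apply the shoelace (surveyor's) formula: 2A = Σ (x_i·y_{i+1} − x_{i+1}·y_i), indices taken mod 4.
J→K: (6)(6) − (7)(6) = -6
K→L: (7)(11) − (5)(6) = 47
L→M: (5)(9) − (4)(11) = 1
M→J: (4)(6) − (6)(9) = -30
Σ = 12
Area = |Σ|/2 = 6.
Net area = 87.5 − 6 = 81.5.

81.5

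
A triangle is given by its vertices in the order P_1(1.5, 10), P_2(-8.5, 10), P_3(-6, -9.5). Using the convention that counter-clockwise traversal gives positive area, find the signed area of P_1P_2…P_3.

97.5

Apply the surveyor's formula: 2A = Σ (x_i·y_{i+1} − x_{i+1}·y_i), indices taken mod 3.
Σ = (100) + (140.75) + (-45.75) = 195
Signed area = Σ/2 = 97.5 (positive ⇒ counter-clockwise traversal).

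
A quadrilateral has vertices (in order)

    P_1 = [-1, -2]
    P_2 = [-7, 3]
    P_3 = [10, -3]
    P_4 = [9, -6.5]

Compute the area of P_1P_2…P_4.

Apply the shoelace formula: 2A = Σ (x_i·y_{i+1} − x_{i+1}·y_i), indices taken mod 4.
P_1→P_2: (-1)(3) − (-7)(-2) = -17
P_2→P_3: (-7)(-3) − (10)(3) = -9
P_3→P_4: (10)(-6.5) − (9)(-3) = -38
P_4→P_1: (9)(-2) − (-1)(-6.5) = -24.5
Σ = -88.5
Area = |Σ|/2 = 44.25.

44.25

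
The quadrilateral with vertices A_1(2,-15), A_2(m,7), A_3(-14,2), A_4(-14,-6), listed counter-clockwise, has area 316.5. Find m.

The doubled signed area Σ (x_i y_{i+1} − x_{i+1} y_i) is linear in m.
With m=0 it equals 446; the coefficient of m is 17 (from the two edges through A_2).
So 17·m + 446 = 2·316.5 = 633 ⇒ m = 11.

11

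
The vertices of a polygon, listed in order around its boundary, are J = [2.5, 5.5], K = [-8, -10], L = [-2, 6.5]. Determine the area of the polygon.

40.125

Cross-terms: 19, -72, -27.25  ⇒  Σ = -80.25
Area = |Σ|/2 = 40.125.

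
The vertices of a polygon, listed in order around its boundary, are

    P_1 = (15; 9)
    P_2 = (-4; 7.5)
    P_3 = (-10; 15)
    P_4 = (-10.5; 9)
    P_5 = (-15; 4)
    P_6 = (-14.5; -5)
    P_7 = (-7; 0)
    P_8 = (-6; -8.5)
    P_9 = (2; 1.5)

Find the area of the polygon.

Apply the shoelace formula: 2A = Σ (x_i·y_{i+1} − x_{i+1}·y_i), indices taken mod 9.
Σ = (148.5) + (15) + (67.5) + (93) + (133) + (-35) + (59.5) + (8) + (-4.5) = 485
Area = |Σ|/2 = 242.5.

242.5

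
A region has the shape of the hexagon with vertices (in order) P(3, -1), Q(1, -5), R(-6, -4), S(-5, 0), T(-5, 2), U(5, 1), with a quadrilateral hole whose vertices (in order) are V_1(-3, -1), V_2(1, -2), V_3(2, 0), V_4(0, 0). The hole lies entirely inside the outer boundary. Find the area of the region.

Outer boundary:
Apply Gauss's area formula: 2A = Σ (x_i·y_{i+1} − x_{i+1}·y_i), indices taken mod 6.
Σ = (-14) + (-34) + (-20) + (-10) + (-15) + (-8) = -101
Area = |Σ|/2 = 50.5.
Hole:
Apply the surveyor's formula: 2A = Σ (x_i·y_{i+1} − x_{i+1}·y_i), indices taken mod 4.
Σ = (7) + (4) + (0) + (0) = 11
Area = |Σ|/2 = 5.5.
Net area = 50.5 − 5.5 = 45.

45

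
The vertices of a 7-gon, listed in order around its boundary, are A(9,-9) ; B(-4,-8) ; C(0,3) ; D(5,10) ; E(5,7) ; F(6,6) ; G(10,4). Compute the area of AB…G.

162

Σ = (-108) + (-12) + (-15) + (-15) + (-12) + (-36) + (-126) = -324
Area = |Σ|/2 = 162.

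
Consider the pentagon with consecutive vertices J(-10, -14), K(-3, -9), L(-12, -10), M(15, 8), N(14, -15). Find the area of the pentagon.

Apply the surveyor's formula: 2A = Σ (x_i·y_{i+1} − x_{i+1}·y_i), indices taken mod 5.
Σ = (48) + (-78) + (54) + (-337) + (-346) = -659
Area = |Σ|/2 = 329.5.

329.5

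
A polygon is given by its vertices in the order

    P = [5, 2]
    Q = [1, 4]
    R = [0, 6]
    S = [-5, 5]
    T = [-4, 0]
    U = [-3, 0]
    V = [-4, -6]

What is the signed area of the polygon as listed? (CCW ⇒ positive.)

Apply the shoelace (surveyor's) formula: 2A = Σ (x_i·y_{i+1} − x_{i+1}·y_i), indices taken mod 7.
P→Q: (5)(4) − (1)(2) = 18
Q→R: (1)(6) − (0)(4) = 6
R→S: (0)(5) − (-5)(6) = 30
S→T: (-5)(0) − (-4)(5) = 20
T→U: (-4)(0) − (-3)(0) = 0
U→V: (-3)(-6) − (-4)(0) = 18
V→P: (-4)(2) − (5)(-6) = 22
Σ = 114
Signed area = Σ/2 = 57 (positive ⇒ counter-clockwise traversal).

57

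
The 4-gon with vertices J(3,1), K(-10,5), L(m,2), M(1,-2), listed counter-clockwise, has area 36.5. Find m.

-9

Write out the shoelace sum; only the two edges meeting at L involve m:
2·Area = [((-10)·2 − m·5) + (m·(-2) − 1·2)] + 32
       = -7·m + 10 = 73
⇒ m = -9.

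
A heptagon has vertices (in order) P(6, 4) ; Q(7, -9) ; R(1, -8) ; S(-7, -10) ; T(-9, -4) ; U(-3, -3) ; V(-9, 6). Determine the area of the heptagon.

Apply the surveyor's formula: 2A = Σ (x_i·y_{i+1} − x_{i+1}·y_i), indices taken mod 7.
Σ = (-82) + (-47) + (-66) + (-62) + (15) + (-45) + (-72) = -359
Area = |Σ|/2 = 179.5.

179.5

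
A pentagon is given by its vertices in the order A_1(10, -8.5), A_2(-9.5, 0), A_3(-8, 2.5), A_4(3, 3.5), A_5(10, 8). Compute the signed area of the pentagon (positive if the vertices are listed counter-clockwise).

Apply Gauss's area formula: 2A = Σ (x_i·y_{i+1} − x_{i+1}·y_i), indices taken mod 5.
Σ = (-80.75) + (-23.75) + (-35.5) + (-11) + (-165) = -316
Signed area = Σ/2 = -158 (negative ⇒ clockwise traversal).

-158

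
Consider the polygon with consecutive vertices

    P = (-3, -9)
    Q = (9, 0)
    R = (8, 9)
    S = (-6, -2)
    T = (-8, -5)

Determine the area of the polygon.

Apply the surveyor's formula: 2A = Σ (x_i·y_{i+1} − x_{i+1}·y_i), indices taken mod 5.
P→Q: (-3)(0) − (9)(-9) = 81
Q→R: (9)(9) − (8)(0) = 81
R→S: (8)(-2) − (-6)(9) = 38
S→T: (-6)(-5) − (-8)(-2) = 14
T→P: (-8)(-9) − (-3)(-5) = 57
Σ = 271
Area = |Σ|/2 = 135.5.

135.5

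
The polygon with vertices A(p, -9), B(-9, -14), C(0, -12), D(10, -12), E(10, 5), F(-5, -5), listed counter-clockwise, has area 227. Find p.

Write out the shoelace sum; only the two edges meeting at A involve p:
2·Area = [((-5)·(-9) − p·(-5)) + (p·(-14) − (-9)·(-9))] + 373
       = -9·p + 337 = 454
⇒ p = -13.

-13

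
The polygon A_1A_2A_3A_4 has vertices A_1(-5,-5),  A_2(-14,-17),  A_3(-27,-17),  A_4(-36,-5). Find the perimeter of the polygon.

74

|A_1A_2| = √((-9)² + (-12)²) = √225 = 15
|A_2A_3| = √((-13)² + (0)²) = √169 = 13
|A_3A_4| = √((-9)² + (12)²) = √225 = 15
|A_4A_1| = √((31)² + (0)²) = √961 = 31
Perimeter = 15 + 13 + 15 + 31 = 74.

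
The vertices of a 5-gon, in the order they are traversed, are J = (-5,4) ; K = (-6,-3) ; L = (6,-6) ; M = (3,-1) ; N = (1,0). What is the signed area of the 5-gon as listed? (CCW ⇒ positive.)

55

Apply the shoelace (surveyor's) formula: 2A = Σ (x_i·y_{i+1} − x_{i+1}·y_i), indices taken mod 5.
Cross-terms: 39, 54, 12, 1, 4  ⇒  Σ = 110
Signed area = Σ/2 = 55 (positive ⇒ counter-clockwise traversal).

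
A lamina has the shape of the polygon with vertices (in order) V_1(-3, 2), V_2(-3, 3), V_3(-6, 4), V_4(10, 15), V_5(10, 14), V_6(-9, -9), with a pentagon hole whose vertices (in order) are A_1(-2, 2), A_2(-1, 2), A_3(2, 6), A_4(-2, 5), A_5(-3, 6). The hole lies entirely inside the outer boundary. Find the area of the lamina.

63.5

Outer boundary:
Apply the surveyor's formula: 2A = Σ (x_i·y_{i+1} − x_{i+1}·y_i), indices taken mod 6.
Σ = (-3) + (6) + (-130) + (-10) + (36) + (-45) = -146
Area = |Σ|/2 = 73.
Hole:
Σ = (-2) + (-10) + (22) + (3) + (6) = 19
Area = |Σ|/2 = 9.5.
Net area = 73 − 9.5 = 63.5.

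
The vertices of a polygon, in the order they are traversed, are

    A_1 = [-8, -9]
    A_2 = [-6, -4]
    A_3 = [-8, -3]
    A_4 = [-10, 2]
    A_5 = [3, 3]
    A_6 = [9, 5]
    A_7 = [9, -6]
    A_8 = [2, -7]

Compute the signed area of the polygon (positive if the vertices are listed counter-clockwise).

-177

Σ = (-22) + (-14) + (-46) + (-36) + (-12) + (-99) + (-51) + (-74) = -354
Signed area = Σ/2 = -177 (negative ⇒ clockwise traversal).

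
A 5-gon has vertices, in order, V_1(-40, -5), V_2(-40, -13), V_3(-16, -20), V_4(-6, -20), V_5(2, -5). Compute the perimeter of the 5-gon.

|V_1V_2| = √((0)² + (-8)²) = √64 = 8
|V_2V_3| = √((24)² + (-7)²) = √625 = 25
|V_3V_4| = √((10)² + (0)²) = √100 = 10
|V_4V_5| = √((8)² + (15)²) = √289 = 17
|V_5V_1| = √((-42)² + (0)²) = √1764 = 42
Perimeter = 8 + 25 + 10 + 17 + 42 = 102.

102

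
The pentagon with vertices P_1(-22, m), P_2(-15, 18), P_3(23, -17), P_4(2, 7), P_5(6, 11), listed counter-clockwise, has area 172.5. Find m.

Write out the shoelace sum; only the two edges meeting at P_1 involve m:
2·Area = [(6·m − (-22)·11) + ((-22)·18 − (-15)·m)] + 16
       = 21·m + -138 = 345
⇒ m = 23.

23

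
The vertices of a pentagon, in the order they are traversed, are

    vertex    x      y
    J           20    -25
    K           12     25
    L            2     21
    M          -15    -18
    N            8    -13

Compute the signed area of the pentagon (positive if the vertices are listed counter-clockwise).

J→K: (20)(25) − (12)(-25) = 800
K→L: (12)(21) − (2)(25) = 202
L→M: (2)(-18) − (-15)(21) = 279
M→N: (-15)(-13) − (8)(-18) = 339
N→J: (8)(-25) − (20)(-13) = 60
Σ = 1680
Signed area = Σ/2 = 840 (positive ⇒ counter-clockwise traversal).

840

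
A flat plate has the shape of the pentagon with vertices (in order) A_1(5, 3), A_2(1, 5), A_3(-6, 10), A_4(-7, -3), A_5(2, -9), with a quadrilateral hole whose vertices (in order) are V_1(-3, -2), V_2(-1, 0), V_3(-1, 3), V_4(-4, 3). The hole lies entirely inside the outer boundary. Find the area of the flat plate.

124.5

Outer boundary:
Σ = (22) + (40) + (88) + (69) + (51) = 270
Area = |Σ|/2 = 135.
Hole:
Apply the shoelace (surveyor's) formula: 2A = Σ (x_i·y_{i+1} − x_{i+1}·y_i), indices taken mod 4.
Cross-terms: -2, -3, 9, 17  ⇒  Σ = 21
Area = |Σ|/2 = 10.5.
Net area = 135 − 10.5 = 124.5.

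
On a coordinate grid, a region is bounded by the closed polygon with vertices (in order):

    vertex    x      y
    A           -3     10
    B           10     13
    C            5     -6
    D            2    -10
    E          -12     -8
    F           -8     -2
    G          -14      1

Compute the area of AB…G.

A→B: (-3)(13) − (10)(10) = -139
B→C: (10)(-6) − (5)(13) = -125
C→D: (5)(-10) − (2)(-6) = -38
D→E: (2)(-8) − (-12)(-10) = -136
E→F: (-12)(-2) − (-8)(-8) = -40
F→G: (-8)(1) − (-14)(-2) = -36
G→A: (-14)(10) − (-3)(1) = -137
Σ = -651
Area = |Σ|/2 = 325.5.

325.5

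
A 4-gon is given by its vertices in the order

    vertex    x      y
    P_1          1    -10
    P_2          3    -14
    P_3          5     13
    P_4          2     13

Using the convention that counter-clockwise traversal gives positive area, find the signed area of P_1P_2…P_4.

65.5

Apply the shoelace formula: 2A = Σ (x_i·y_{i+1} − x_{i+1}·y_i), indices taken mod 4.
P_1→P_2: (1)(-14) − (3)(-10) = 16
P_2→P_3: (3)(13) − (5)(-14) = 109
P_3→P_4: (5)(13) − (2)(13) = 39
P_4→P_1: (2)(-10) − (1)(13) = -33
Σ = 131
Signed area = Σ/2 = 65.5 (positive ⇒ counter-clockwise traversal).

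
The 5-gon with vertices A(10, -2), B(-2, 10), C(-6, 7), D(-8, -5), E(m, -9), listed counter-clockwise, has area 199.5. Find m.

3

The doubled signed area Σ (x_i y_{i+1} − x_{i+1} y_i) is linear in m.
With m=0 it equals 390; the coefficient of m is 3 (from the two edges through E).
So 3·m + 390 = 2·199.5 = 399 ⇒ m = 3.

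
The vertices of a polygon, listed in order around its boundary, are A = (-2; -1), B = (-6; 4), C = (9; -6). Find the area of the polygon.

Σ = (-14) + (0) + (-21) = -35
Area = |Σ|/2 = 17.5.

17.5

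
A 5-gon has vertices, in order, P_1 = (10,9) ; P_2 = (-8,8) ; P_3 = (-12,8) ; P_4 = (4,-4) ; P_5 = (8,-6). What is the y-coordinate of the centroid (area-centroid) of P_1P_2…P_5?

Apply the shoelace formula. First the cross-terms c_i = x_i·y_{i+1} − x_{i+1}·y_i:
  152, 32, 16, 8, 132  ⇒  2A = 340, A = 170.
Then Σ (y_i + y_{i+1})·c_i = 3476, so ȳ = 3476 / (6·170) = 869/255.

869/255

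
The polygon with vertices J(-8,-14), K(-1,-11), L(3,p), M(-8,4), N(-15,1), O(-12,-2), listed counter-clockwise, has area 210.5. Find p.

The doubled signed area Σ (x_i y_{i+1} − x_{i+1} y_i) is linear in p.
With p=0 it equals 365; the coefficient of p is 7 (from the two edges through L).
So 7·p + 365 = 2·210.5 = 421 ⇒ p = 8.

8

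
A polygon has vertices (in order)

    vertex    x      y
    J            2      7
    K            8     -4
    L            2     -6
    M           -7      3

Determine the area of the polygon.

J→K: (2)(-4) − (8)(7) = -64
K→L: (8)(-6) − (2)(-4) = -40
L→M: (2)(3) − (-7)(-6) = -36
M→J: (-7)(7) − (2)(3) = -55
Σ = -195
Area = |Σ|/2 = 97.5.

97.5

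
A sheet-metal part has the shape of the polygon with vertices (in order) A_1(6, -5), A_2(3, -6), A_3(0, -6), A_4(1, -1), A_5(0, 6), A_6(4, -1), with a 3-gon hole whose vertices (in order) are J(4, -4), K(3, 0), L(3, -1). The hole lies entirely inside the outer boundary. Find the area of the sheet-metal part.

Outer boundary:
Σ = (-21) + (-18) + (6) + (6) + (-24) + (-14) = -65
Area = |Σ|/2 = 32.5.
Hole:
Apply Gauss's area formula: 2A = Σ (x_i·y_{i+1} − x_{i+1}·y_i), indices taken mod 3.
Σ = (12) + (-3) + (-8) = 1
Area = |Σ|/2 = 0.5.
Net area = 32.5 − 0.5 = 32.

32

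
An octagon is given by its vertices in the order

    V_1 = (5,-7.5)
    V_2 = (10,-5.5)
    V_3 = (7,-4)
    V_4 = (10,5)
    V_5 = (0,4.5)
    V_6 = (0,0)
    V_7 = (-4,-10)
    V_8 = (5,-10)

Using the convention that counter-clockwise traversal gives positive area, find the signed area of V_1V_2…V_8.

134.25

Σ = (47.5) + (-1.5) + (75) + (45) + (0) + (0) + (90) + (12.5) = 268.5
Signed area = Σ/2 = 134.25 (positive ⇒ counter-clockwise traversal).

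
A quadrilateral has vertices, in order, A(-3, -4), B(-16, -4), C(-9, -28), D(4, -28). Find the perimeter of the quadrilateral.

76

|AB| = √((-13)² + (0)²) = √169 = 13
|BC| = √((7)² + (-24)²) = √625 = 25
|CD| = √((13)² + (0)²) = √169 = 13
|DA| = √((-7)² + (24)²) = √625 = 25
Perimeter = 13 + 25 + 13 + 25 = 76.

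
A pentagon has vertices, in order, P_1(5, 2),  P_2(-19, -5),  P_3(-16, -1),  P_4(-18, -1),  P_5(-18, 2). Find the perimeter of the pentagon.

58

|P_1P_2| = √((-24)² + (-7)²) = √625 = 25
|P_2P_3| = √((3)² + (4)²) = √25 = 5
|P_3P_4| = √((-2)² + (0)²) = √4 = 2
|P_4P_5| = √((0)² + (3)²) = √9 = 3
|P_5P_1| = √((23)² + (0)²) = √529 = 23
Perimeter = 25 + 5 + 2 + 3 + 23 = 58.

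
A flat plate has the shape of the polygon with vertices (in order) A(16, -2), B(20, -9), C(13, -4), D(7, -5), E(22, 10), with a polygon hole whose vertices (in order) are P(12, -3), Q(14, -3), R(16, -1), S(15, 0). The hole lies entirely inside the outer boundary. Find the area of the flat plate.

Outer boundary:
Σ = (-104) + (37) + (-37) + (180) + (-204) = -128
Area = |Σ|/2 = 64.
Hole:
Apply the surveyor's formula: 2A = Σ (x_i·y_{i+1} − x_{i+1}·y_i), indices taken mod 4.
Σ = (6) + (34) + (15) + (-45) = 10
Area = |Σ|/2 = 5.
Net area = 64 − 5 = 59.

59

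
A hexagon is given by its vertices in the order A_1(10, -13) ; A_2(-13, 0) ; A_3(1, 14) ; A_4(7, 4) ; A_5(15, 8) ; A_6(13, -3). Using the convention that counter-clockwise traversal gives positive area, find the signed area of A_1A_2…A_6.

-368.5

A_1→A_2: (10)(0) − (-13)(-13) = -169
A_2→A_3: (-13)(14) − (1)(0) = -182
A_3→A_4: (1)(4) − (7)(14) = -94
A_4→A_5: (7)(8) − (15)(4) = -4
A_5→A_6: (15)(-3) − (13)(8) = -149
A_6→A_1: (13)(-13) − (10)(-3) = -139
Σ = -737
Signed area = Σ/2 = -368.5 (negative ⇒ clockwise traversal).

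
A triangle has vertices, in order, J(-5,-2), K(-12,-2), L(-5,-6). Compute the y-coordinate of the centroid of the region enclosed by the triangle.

-10/3

Apply Gauss's area formula. First the cross-terms c_i = x_i·y_{i+1} − x_{i+1}·y_i:
  -14, 62, -20  ⇒  2A = 28, A = 14.
Then Σ (y_i + y_{i+1})·c_i = -280, so ȳ = -280 / (6·14) = -10/3.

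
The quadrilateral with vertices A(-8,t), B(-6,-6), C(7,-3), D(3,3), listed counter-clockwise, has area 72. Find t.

-2

Write out the shoelace sum; only the two edges meeting at A involve t:
2·Area = [(3·t − (-8)·3) + ((-8)·(-6) − (-6)·t)] + 90
       = 9·t + 162 = 144
⇒ t = -2.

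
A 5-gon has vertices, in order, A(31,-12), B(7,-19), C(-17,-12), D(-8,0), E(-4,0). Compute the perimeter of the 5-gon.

|AB| = √((-24)² + (-7)²) = √625 = 25
|BC| = √((-24)² + (7)²) = √625 = 25
|CD| = √((9)² + (12)²) = √225 = 15
|DE| = √((4)² + (0)²) = √16 = 4
|EA| = √((35)² + (-12)²) = √1369 = 37
Perimeter = 25 + 25 + 15 + 4 + 37 = 106.

106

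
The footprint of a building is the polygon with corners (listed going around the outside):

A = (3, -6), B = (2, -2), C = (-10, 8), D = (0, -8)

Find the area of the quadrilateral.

53

A→B: (3)(-2) − (2)(-6) = 6
B→C: (2)(8) − (-10)(-2) = -4
C→D: (-10)(-8) − (0)(8) = 80
D→A: (0)(-6) − (3)(-8) = 24
Σ = 106
Area = |Σ|/2 = 53.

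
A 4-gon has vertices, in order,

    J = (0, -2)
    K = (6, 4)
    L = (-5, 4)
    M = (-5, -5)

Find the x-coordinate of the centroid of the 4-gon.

Apply the shoelace (surveyor's) formula. First the cross-terms c_i = x_i·y_{i+1} − x_{i+1}·y_i:
  12, 44, 45, 10  ⇒  2A = 111, A = 55.5.
Then Σ (x_i + x_{i+1})·c_i = -384, so x̄ = -384 / (6·55.5) = -128/111.

-128/111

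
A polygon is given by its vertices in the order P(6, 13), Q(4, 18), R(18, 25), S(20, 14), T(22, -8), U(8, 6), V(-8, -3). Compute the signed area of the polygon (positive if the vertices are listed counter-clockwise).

P→Q: (6)(18) − (4)(13) = 56
Q→R: (4)(25) − (18)(18) = -224
R→S: (18)(14) − (20)(25) = -248
S→T: (20)(-8) − (22)(14) = -468
T→U: (22)(6) − (8)(-8) = 196
U→V: (8)(-3) − (-8)(6) = 24
V→P: (-8)(13) − (6)(-3) = -86
Σ = -750
Signed area = Σ/2 = -375 (negative ⇒ clockwise traversal).

-375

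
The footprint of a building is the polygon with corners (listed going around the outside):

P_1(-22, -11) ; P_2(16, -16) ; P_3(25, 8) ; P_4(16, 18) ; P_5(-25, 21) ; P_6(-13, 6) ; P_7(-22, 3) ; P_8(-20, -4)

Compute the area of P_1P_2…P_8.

Σ = (528) + (528) + (322) + (786) + (123) + (93) + (148) + (132) = 2660
Area = |Σ|/2 = 1330.

1330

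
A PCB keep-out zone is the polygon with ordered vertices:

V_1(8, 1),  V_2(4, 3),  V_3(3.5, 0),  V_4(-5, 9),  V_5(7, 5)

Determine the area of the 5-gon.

40

Apply the shoelace (surveyor's) formula: 2A = Σ (x_i·y_{i+1} − x_{i+1}·y_i), indices taken mod 5.
Σ = (20) + (-10.5) + (31.5) + (-88) + (-33) = -80
Area = |Σ|/2 = 40.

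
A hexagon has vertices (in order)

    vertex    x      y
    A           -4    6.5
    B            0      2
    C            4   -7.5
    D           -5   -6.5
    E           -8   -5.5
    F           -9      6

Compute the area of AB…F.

Cross-terms: -8, -8, -63.5, -24.5, -97.5, -34.5  ⇒  Σ = -236
Area = |Σ|/2 = 118.

118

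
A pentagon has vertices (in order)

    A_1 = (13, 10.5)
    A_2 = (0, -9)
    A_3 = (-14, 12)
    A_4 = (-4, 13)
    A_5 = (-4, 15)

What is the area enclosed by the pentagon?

311

Σ = (-117) + (-126) + (-134) + (-8) + (-237) = -622
Area = |Σ|/2 = 311.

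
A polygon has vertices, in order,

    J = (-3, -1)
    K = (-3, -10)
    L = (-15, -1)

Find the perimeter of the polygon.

36

|JK| = √((0)² + (-9)²) = √81 = 9
|KL| = √((-12)² + (9)²) = √225 = 15
|LJ| = √((12)² + (0)²) = √144 = 12
Perimeter = 9 + 15 + 12 = 36.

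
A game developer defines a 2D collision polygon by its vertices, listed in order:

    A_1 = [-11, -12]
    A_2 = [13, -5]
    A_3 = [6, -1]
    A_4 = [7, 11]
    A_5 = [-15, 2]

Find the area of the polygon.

Σ = (211) + (17) + (73) + (179) + (202) = 682
Area = |Σ|/2 = 341.

341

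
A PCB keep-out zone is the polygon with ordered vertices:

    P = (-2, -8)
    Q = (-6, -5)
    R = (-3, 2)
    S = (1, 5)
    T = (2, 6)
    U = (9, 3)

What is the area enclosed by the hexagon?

Apply Gauss's area formula: 2A = Σ (x_i·y_{i+1} − x_{i+1}·y_i), indices taken mod 6.
P→Q: (-2)(-5) − (-6)(-8) = -38
Q→R: (-6)(2) − (-3)(-5) = -27
R→S: (-3)(5) − (1)(2) = -17
S→T: (1)(6) − (2)(5) = -4
T→U: (2)(3) − (9)(6) = -48
U→P: (9)(-8) − (-2)(3) = -66
Σ = -200
Area = |Σ|/2 = 100.

100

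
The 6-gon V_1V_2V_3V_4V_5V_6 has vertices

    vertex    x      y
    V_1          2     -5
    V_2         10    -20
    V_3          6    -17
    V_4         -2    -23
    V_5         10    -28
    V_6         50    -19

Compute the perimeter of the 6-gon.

|V_1V_2| = √((8)² + (-15)²) = √289 = 17
|V_2V_3| = √((-4)² + (3)²) = √25 = 5
|V_3V_4| = √((-8)² + (-6)²) = √100 = 10
|V_4V_5| = √((12)² + (-5)²) = √169 = 13
|V_5V_6| = √((40)² + (9)²) = √1681 = 41
|V_6V_1| = √((-48)² + (14)²) = √2500 = 50
Perimeter = 17 + 5 + 10 + 13 + 41 + 50 = 136.

136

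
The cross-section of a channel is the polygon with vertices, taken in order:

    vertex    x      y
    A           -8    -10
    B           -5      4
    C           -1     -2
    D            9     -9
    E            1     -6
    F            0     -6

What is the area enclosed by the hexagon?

70

A→B: (-8)(4) − (-5)(-10) = -82
B→C: (-5)(-2) − (-1)(4) = 14
C→D: (-1)(-9) − (9)(-2) = 27
D→E: (9)(-6) − (1)(-9) = -45
E→F: (1)(-6) − (0)(-6) = -6
F→A: (0)(-10) − (-8)(-6) = -48
Σ = -140
Area = |Σ|/2 = 70.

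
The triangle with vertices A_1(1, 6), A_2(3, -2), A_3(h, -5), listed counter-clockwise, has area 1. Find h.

The doubled signed area Σ (x_i y_{i+1} − x_{i+1} y_i) is linear in h.
With h=0 it equals -30; the coefficient of h is 8 (from the two edges through A_3).
So 8·h + -30 = 2·1 = 2 ⇒ h = 4.

4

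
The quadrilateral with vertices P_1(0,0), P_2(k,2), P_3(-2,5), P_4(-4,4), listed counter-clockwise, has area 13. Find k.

The doubled signed area Σ (x_i y_{i+1} − x_{i+1} y_i) is linear in k.
With k=0 it equals 16; the coefficient of k is 5 (from the two edges through P_2).
So 5·k + 16 = 2·13 = 26 ⇒ k = 2.

2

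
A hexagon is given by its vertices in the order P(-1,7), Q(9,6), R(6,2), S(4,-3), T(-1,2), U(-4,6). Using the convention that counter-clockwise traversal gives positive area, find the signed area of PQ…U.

Apply the shoelace (surveyor's) formula: 2A = Σ (x_i·y_{i+1} − x_{i+1}·y_i), indices taken mod 6.
Σ = (-69) + (-18) + (-26) + (5) + (2) + (-22) = -128
Signed area = Σ/2 = -64 (negative ⇒ clockwise traversal).

-64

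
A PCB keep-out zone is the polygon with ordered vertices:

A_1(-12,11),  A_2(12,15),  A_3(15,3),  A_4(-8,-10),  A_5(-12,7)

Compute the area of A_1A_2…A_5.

Apply Gauss's area formula: 2A = Σ (x_i·y_{i+1} − x_{i+1}·y_i), indices taken mod 5.
Σ = (-312) + (-189) + (-126) + (-176) + (-48) = -851
Area = |Σ|/2 = 425.5.

425.5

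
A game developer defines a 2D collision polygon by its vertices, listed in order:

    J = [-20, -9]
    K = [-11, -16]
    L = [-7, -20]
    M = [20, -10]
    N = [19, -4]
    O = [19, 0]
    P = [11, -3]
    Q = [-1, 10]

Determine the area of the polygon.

622

Σ = (221) + (108) + (470) + (110) + (76) + (-57) + (107) + (209) = 1244
Area = |Σ|/2 = 622.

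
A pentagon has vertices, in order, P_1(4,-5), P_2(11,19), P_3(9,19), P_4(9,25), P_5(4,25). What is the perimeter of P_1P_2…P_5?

68

|P_1P_2| = √((7)² + (24)²) = √625 = 25
|P_2P_3| = √((-2)² + (0)²) = √4 = 2
|P_3P_4| = √((0)² + (6)²) = √36 = 6
|P_4P_5| = √((-5)² + (0)²) = √25 = 5
|P_5P_1| = √((0)² + (-30)²) = √900 = 30
Perimeter = 25 + 2 + 6 + 5 + 30 = 68.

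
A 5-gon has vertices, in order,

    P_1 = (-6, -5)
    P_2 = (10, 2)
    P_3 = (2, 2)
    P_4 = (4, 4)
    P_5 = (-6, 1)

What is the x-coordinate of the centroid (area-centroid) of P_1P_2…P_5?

-24/59

Apply the shoelace formula. First the cross-terms c_i = x_i·y_{i+1} − x_{i+1}·y_i:
  38, 16, 0, 28, 36  ⇒  2A = 118, A = 59.
Then Σ (x_i + x_{i+1})·c_i = -144, so x̄ = -144 / (6·59) = -24/59.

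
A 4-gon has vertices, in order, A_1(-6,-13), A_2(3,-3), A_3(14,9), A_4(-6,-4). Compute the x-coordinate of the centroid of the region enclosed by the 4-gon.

169/267

Apply the shoelace formula. First the cross-terms c_i = x_i·y_{i+1} − x_{i+1}·y_i:
  57, 69, -2, 54  ⇒  2A = 178, A = 89.
Then Σ (x_i + x_{i+1})·c_i = 338, so x̄ = 338 / (6·89) = 169/267.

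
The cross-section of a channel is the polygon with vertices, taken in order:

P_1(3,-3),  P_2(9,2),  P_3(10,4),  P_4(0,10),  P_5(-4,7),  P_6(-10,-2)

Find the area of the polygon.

Apply the shoelace (surveyor's) formula: 2A = Σ (x_i·y_{i+1} − x_{i+1}·y_i), indices taken mod 6.
Σ = (33) + (16) + (100) + (40) + (78) + (36) = 303
Area = |Σ|/2 = 151.5.

151.5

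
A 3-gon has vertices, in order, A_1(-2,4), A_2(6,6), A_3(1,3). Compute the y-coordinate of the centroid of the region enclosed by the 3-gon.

Apply the surveyor's formula. First the cross-terms c_i = x_i·y_{i+1} − x_{i+1}·y_i:
  -36, 12, 10  ⇒  2A = -14, A = -7.
Then Σ (y_i + y_{i+1})·c_i = -182, so ȳ = -182 / (6·(-7)) = 13/3.

13/3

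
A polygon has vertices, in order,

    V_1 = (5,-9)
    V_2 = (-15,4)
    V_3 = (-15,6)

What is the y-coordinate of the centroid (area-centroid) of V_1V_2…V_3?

Apply Gauss's area formula. First the cross-terms c_i = x_i·y_{i+1} − x_{i+1}·y_i:
  -115, -30, 105  ⇒  2A = -40, A = -20.
Then Σ (y_i + y_{i+1})·c_i = -40, so ȳ = -40 / (6·(-20)) = 1/3.

1/3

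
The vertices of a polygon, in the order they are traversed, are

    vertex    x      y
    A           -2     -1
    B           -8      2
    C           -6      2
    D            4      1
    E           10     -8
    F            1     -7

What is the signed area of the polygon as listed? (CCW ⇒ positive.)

Apply Gauss's area formula: 2A = Σ (x_i·y_{i+1} − x_{i+1}·y_i), indices taken mod 6.
Σ = (-12) + (-4) + (-14) + (-42) + (-62) + (-15) = -149
Signed area = Σ/2 = -74.5 (negative ⇒ clockwise traversal).

-74.5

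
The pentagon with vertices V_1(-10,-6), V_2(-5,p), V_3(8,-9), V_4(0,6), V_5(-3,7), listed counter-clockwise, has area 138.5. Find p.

-6

The doubled signed area Σ (x_i y_{i+1} − x_{i+1} y_i) is linear in p.
With p=0 it equals 169; the coefficient of p is -18 (from the two edges through V_2).
So -18·p + 169 = 2·138.5 = 277 ⇒ p = -6.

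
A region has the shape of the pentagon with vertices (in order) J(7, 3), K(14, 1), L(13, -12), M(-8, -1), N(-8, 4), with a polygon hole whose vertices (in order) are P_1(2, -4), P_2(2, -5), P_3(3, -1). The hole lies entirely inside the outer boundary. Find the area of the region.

Outer boundary:
Apply the shoelace (surveyor's) formula: 2A = Σ (x_i·y_{i+1} − x_{i+1}·y_i), indices taken mod 5.
Σ = (-35) + (-181) + (-109) + (-40) + (-52) = -417
Area = |Σ|/2 = 208.5.
Hole:
Apply Gauss's area formula: 2A = Σ (x_i·y_{i+1} − x_{i+1}·y_i), indices taken mod 3.
Σ = (-2) + (13) + (-10) = 1
Area = |Σ|/2 = 0.5.
Net area = 208.5 − 0.5 = 208.

208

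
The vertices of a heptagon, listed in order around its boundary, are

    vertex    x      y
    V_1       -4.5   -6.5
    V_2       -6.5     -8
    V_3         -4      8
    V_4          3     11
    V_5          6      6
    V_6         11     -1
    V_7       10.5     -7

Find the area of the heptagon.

Apply the shoelace (surveyor's) formula: 2A = Σ (x_i·y_{i+1} − x_{i+1}·y_i), indices taken mod 7.
Σ = (-6.25) + (-84) + (-68) + (-48) + (-72) + (-66.5) + (-99.75) = -444.5
Area = |Σ|/2 = 222.25.

222.25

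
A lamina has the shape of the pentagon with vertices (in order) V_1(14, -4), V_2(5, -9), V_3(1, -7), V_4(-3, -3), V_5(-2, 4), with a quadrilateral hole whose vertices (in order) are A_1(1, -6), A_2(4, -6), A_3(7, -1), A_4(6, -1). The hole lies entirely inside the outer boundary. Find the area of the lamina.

101

Outer boundary:
Apply the shoelace (surveyor's) formula: 2A = Σ (x_i·y_{i+1} − x_{i+1}·y_i), indices taken mod 5.
Σ = (-106) + (-26) + (-24) + (-18) + (-48) = -222
Area = |Σ|/2 = 111.
Hole:
Σ = (18) + (38) + (-1) + (-35) = 20
Area = |Σ|/2 = 10.
Net area = 111 − 10 = 101.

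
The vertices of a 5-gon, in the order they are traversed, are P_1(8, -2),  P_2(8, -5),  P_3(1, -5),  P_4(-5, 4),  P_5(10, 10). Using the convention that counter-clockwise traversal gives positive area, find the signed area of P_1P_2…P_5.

Σ = (-24) + (-35) + (-21) + (-90) + (-100) = -270
Signed area = Σ/2 = -135 (negative ⇒ clockwise traversal).

-135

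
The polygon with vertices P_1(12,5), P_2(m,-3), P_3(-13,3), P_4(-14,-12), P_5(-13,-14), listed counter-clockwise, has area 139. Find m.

The doubled signed area Σ (x_i y_{i+1} − x_{i+1} y_i) is linear in m.
With m=0 it equals 266; the coefficient of m is -2 (from the two edges through P_2).
So -2·m + 266 = 2·139 = 278 ⇒ m = -6.

-6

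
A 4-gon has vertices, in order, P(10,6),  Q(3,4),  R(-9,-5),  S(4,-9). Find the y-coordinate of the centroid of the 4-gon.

-173/86

Apply Gauss's area formula. First the cross-terms c_i = x_i·y_{i+1} − x_{i+1}·y_i:
  22, 21, 101, 114  ⇒  2A = 258, A = 129.
Then Σ (y_i + y_{i+1})·c_i = -1557, so ȳ = -1557 / (6·129) = -173/86.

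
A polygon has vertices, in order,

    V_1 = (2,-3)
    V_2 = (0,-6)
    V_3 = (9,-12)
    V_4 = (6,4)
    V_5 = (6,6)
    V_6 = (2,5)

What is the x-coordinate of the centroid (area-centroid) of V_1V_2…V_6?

Apply the shoelace (surveyor's) formula. First the cross-terms c_i = x_i·y_{i+1} − x_{i+1}·y_i:
  -12, 54, 108, 12, 18, -16  ⇒  2A = 164, A = 82.
Then Σ (x_i + x_{i+1})·c_i = 2306, so x̄ = 2306 / (6·82) = 1153/246.

1153/246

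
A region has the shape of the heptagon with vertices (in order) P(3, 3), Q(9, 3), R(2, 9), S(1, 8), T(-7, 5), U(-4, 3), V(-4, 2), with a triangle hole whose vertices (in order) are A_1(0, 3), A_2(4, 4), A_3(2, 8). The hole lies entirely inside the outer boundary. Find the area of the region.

46

Outer boundary:
P→Q: (3)(3) − (9)(3) = -18
Q→R: (9)(9) − (2)(3) = 75
R→S: (2)(8) − (1)(9) = 7
S→T: (1)(5) − (-7)(8) = 61
T→U: (-7)(3) − (-4)(5) = -1
U→V: (-4)(2) − (-4)(3) = 4
V→P: (-4)(3) − (3)(2) = -18
Σ = 110
Area = |Σ|/2 = 55.
Hole:
Apply the surveyor's formula: 2A = Σ (x_i·y_{i+1} − x_{i+1}·y_i), indices taken mod 3.
A_1→A_2: (0)(4) − (4)(3) = -12
A_2→A_3: (4)(8) − (2)(4) = 24
A_3→A_1: (2)(3) − (0)(8) = 6
Σ = 18
Area = |Σ|/2 = 9.
Net area = 55 − 9 = 46.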